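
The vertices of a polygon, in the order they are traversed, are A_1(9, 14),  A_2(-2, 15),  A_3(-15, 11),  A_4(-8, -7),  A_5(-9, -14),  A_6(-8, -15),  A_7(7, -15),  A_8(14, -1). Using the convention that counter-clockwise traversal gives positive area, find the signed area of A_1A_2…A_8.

632

Apply Gauss's area formula: 2A = Σ (x_i·y_{i+1} − x_{i+1}·y_i), indices taken mod 8.
Σ = (163) + (203) + (193) + (49) + (23) + (225) + (203) + (205) = 1264
Signed area = Σ/2 = 632 (positive ⇒ counter-clockwise traversal).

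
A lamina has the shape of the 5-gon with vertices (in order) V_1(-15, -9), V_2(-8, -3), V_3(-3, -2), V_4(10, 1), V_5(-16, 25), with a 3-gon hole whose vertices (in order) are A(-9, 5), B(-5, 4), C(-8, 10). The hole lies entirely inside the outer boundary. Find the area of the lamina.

380.5

Outer boundary:
Cross-terms: -27, 7, 17, 266, 519  ⇒  Σ = 782
Area = |Σ|/2 = 391.
Hole:
Apply the shoelace (surveyor's) formula: 2A = Σ (x_i·y_{i+1} − x_{i+1}·y_i), indices taken mod 3.
Cross-terms: -11, -18, 50  ⇒  Σ = 21
Area = |Σ|/2 = 10.5.
Net area = 391 − 10.5 = 380.5.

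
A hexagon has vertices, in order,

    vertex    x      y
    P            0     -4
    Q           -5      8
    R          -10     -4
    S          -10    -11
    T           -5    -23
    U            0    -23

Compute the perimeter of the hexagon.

|PQ| = √((-5)² + (12)²) = √169 = 13
|QR| = √((-5)² + (-12)²) = √169 = 13
|RS| = √((0)² + (-7)²) = √49 = 7
|ST| = √((5)² + (-12)²) = √169 = 13
|TU| = √((5)² + (0)²) = √25 = 5
|UP| = √((0)² + (19)²) = √361 = 19
Perimeter = 13 + 13 + 7 + 13 + 5 + 19 = 70.

70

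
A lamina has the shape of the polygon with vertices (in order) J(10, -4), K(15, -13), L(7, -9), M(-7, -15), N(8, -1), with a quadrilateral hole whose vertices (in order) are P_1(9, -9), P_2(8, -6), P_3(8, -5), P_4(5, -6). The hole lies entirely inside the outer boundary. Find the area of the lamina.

82.5

Outer boundary:
Apply the shoelace (surveyor's) formula: 2A = Σ (x_i·y_{i+1} − x_{i+1}·y_i), indices taken mod 5.
Σ = (-70) + (-44) + (-168) + (127) + (-22) = -177
Area = |Σ|/2 = 88.5.
Hole:
P_1→P_2: (9)(-6) − (8)(-9) = 18
P_2→P_3: (8)(-5) − (8)(-6) = 8
P_3→P_4: (8)(-6) − (5)(-5) = -23
P_4→P_1: (5)(-9) − (9)(-6) = 9
Σ = 12
Area = |Σ|/2 = 6.
Net area = 88.5 − 6 = 82.5.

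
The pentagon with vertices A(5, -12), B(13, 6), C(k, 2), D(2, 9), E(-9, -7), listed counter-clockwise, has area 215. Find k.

Write out the shoelace sum; only the two edges meeting at C involve k:
2·Area = [(13·2 − k·6) + (k·9 − 2·2)] + 396
       = 3·k + 418 = 430
⇒ k = 4.

4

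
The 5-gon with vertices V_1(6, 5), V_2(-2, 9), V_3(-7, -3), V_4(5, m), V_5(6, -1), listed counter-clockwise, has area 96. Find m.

-1

The doubled signed area Σ (x_i y_{i+1} − x_{i+1} y_i) is linear in m.
With m=0 it equals 179; the coefficient of m is -13 (from the two edges through V_4).
So -13·m + 179 = 2·96 = 192 ⇒ m = -1.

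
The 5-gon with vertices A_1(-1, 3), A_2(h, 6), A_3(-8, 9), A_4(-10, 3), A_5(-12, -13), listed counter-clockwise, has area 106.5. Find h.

-2

Write out the shoelace sum; only the two edges meeting at A_2 involve h:
2·Area = [((-1)·6 − h·3) + (h·9 − (-8)·6)] + 183
       = 6·h + 225 = 213
⇒ h = -2.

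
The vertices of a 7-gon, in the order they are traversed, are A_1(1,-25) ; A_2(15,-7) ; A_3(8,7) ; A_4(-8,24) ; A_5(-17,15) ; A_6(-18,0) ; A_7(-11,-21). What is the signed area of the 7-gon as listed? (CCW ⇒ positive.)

Apply Gauss's area formula: 2A = Σ (x_i·y_{i+1} − x_{i+1}·y_i), indices taken mod 7.
Cross-terms: 368, 161, 248, 288, 270, 378, 296  ⇒  Σ = 2009
Signed area = Σ/2 = 1004.5 (positive ⇒ counter-clockwise traversal).

1004.5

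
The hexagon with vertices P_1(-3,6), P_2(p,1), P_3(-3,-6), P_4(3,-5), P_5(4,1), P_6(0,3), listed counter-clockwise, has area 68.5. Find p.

The doubled signed area Σ (x_i y_{i+1} − x_{i+1} y_i) is linear in p.
With p=0 it equals 77; the coefficient of p is -12 (from the two edges through P_2).
So -12·p + 77 = 2·68.5 = 137 ⇒ p = -5.

-5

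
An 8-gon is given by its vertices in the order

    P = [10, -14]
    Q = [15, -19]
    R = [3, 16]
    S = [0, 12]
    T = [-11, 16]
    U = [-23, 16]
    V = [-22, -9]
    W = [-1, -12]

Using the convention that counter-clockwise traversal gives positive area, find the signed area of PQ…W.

Apply the surveyor's formula: 2A = Σ (x_i·y_{i+1} − x_{i+1}·y_i), indices taken mod 8.
P→Q: (10)(-19) − (15)(-14) = 20
Q→R: (15)(16) − (3)(-19) = 297
R→S: (3)(12) − (0)(16) = 36
S→T: (0)(16) − (-11)(12) = 132
T→U: (-11)(16) − (-23)(16) = 192
U→V: (-23)(-9) − (-22)(16) = 559
V→W: (-22)(-12) − (-1)(-9) = 255
W→P: (-1)(-14) − (10)(-12) = 134
Σ = 1625
Signed area = Σ/2 = 812.5 (positive ⇒ counter-clockwise traversal).

812.5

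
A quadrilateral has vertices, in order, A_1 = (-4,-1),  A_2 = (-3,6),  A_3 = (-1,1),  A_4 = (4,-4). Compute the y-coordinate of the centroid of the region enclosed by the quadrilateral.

7/66

Apply the surveyor's formula. First the cross-terms c_i = x_i·y_{i+1} − x_{i+1}·y_i:
  -27, 3, 0, -20  ⇒  2A = -44, A = -22.
Then Σ (y_i + y_{i+1})·c_i = -14, so ȳ = -14 / (6·(-22)) = 7/66.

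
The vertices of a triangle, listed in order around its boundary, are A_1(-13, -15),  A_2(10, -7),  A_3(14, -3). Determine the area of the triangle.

Apply the shoelace (surveyor's) formula: 2A = Σ (x_i·y_{i+1} − x_{i+1}·y_i), indices taken mod 3.
Cross-terms: 241, 68, -249  ⇒  Σ = 60
Area = |Σ|/2 = 30.

30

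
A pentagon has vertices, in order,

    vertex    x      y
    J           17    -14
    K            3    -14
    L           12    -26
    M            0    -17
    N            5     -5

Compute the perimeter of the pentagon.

72

|JK| = √((-14)² + (0)²) = √196 = 14
|KL| = √((9)² + (-12)²) = √225 = 15
|LM| = √((-12)² + (9)²) = √225 = 15
|MN| = √((5)² + (12)²) = √169 = 13
|NJ| = √((12)² + (-9)²) = √225 = 15
Perimeter = 14 + 15 + 15 + 13 + 15 = 72.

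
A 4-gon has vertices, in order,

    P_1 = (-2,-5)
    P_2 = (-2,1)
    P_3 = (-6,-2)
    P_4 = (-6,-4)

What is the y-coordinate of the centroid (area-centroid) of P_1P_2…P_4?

Apply the surveyor's formula. First the cross-terms c_i = x_i·y_{i+1} − x_{i+1}·y_i:
  -12, 10, 12, 22  ⇒  2A = 32, A = 16.
Then Σ (y_i + y_{i+1})·c_i = -232, so ȳ = -232 / (6·16) = -29/12.

-29/12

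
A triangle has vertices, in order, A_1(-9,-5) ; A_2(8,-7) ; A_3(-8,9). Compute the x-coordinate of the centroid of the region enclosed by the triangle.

-3

Apply Gauss's area formula. First the cross-terms c_i = x_i·y_{i+1} − x_{i+1}·y_i:
  103, 16, 121  ⇒  2A = 240, A = 120.
Then Σ (x_i + x_{i+1})·c_i = -2160, so x̄ = -2160 / (6·120) = -3.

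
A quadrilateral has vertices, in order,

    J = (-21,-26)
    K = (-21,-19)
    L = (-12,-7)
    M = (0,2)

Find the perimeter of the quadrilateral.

72

|JK| = √((0)² + (7)²) = √49 = 7
|KL| = √((9)² + (12)²) = √225 = 15
|LM| = √((12)² + (9)²) = √225 = 15
|MJ| = √((-21)² + (-28)²) = √1225 = 35
Perimeter = 7 + 15 + 15 + 35 = 72.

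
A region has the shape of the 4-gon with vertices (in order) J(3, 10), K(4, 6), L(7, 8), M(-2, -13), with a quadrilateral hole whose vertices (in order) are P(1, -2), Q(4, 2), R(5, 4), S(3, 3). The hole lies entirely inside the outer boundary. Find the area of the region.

Outer boundary:
Apply the shoelace formula: 2A = Σ (x_i·y_{i+1} − x_{i+1}·y_i), indices taken mod 4.
Σ = (-22) + (-10) + (-75) + (19) = -88
Area = |Σ|/2 = 44.
Hole:
Apply the shoelace (surveyor's) formula: 2A = Σ (x_i·y_{i+1} − x_{i+1}·y_i), indices taken mod 4.
P→Q: (1)(2) − (4)(-2) = 10
Q→R: (4)(4) − (5)(2) = 6
R→S: (5)(3) − (3)(4) = 3
S→P: (3)(-2) − (1)(3) = -9
Σ = 10
Area = |Σ|/2 = 5.
Net area = 44 − 5 = 39.

39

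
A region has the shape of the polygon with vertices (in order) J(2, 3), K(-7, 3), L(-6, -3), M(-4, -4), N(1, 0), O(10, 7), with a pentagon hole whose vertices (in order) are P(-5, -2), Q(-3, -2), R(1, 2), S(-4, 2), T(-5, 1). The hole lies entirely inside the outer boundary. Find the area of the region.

Outer boundary:
J→K: (2)(3) − (-7)(3) = 27
K→L: (-7)(-3) − (-6)(3) = 39
L→M: (-6)(-4) − (-4)(-3) = 12
M→N: (-4)(0) − (1)(-4) = 4
N→O: (1)(7) − (10)(0) = 7
O→J: (10)(3) − (2)(7) = 16
Σ = 105
Area = |Σ|/2 = 52.5.
Hole:
Apply the shoelace formula: 2A = Σ (x_i·y_{i+1} − x_{i+1}·y_i), indices taken mod 5.
Cross-terms: 4, -4, 10, 6, 15  ⇒  Σ = 31
Area = |Σ|/2 = 15.5.
Net area = 52.5 − 15.5 = 37.

37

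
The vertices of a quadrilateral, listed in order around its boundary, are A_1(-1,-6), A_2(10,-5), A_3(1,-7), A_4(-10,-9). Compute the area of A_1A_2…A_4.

Cross-terms: 65, -65, -79, 51  ⇒  Σ = -28
Area = |Σ|/2 = 14.

14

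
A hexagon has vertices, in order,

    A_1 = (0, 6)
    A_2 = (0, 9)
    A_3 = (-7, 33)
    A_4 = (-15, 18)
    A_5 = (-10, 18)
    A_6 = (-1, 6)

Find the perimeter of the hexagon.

|A_1A_2| = √((0)² + (3)²) = √9 = 3
|A_2A_3| = √((-7)² + (24)²) = √625 = 25
|A_3A_4| = √((-8)² + (-15)²) = √289 = 17
|A_4A_5| = √((5)² + (0)²) = √25 = 5
|A_5A_6| = √((9)² + (-12)²) = √225 = 15
|A_6A_1| = √((1)² + (0)²) = √1 = 1
Perimeter = 3 + 25 + 17 + 5 + 15 + 1 = 66.

66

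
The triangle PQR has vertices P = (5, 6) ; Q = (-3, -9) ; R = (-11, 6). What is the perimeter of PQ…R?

|PQ| = √((-8)² + (-15)²) = √289 = 17
|QR| = √((-8)² + (15)²) = √289 = 17
|RP| = √((16)² + (0)²) = √256 = 16
Perimeter = 17 + 17 + 16 = 50.

50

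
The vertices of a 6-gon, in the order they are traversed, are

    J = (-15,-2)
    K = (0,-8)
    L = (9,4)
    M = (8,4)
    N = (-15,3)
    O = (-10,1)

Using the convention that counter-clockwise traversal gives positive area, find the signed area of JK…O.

165

Apply Gauss's area formula: 2A = Σ (x_i·y_{i+1} − x_{i+1}·y_i), indices taken mod 6.
Σ = (120) + (72) + (4) + (84) + (15) + (35) = 330
Signed area = Σ/2 = 165 (positive ⇒ counter-clockwise traversal).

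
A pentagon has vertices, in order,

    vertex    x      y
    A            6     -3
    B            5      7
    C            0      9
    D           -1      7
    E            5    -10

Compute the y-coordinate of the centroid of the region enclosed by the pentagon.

Apply the shoelace formula. First the cross-terms c_i = x_i·y_{i+1} − x_{i+1}·y_i:
  57, 45, 9, -25, 45  ⇒  2A = 131, A = 65.5.
Then Σ (y_i + y_{i+1})·c_i = 582, so ȳ = 582 / (6·65.5) = 194/131.

194/131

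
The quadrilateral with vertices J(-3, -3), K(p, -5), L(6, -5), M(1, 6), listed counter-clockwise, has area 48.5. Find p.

The doubled signed area Σ (x_i y_{i+1} − x_{i+1} y_i) is linear in p.
With p=0 it equals 101; the coefficient of p is -2 (from the two edges through K).
So -2·p + 101 = 2·48.5 = 97 ⇒ p = 2.

2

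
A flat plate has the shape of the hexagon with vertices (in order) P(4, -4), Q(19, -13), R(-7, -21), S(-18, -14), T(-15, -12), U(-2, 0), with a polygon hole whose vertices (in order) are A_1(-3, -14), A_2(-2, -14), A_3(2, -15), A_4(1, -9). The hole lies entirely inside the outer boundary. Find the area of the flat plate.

Outer boundary:
Cross-terms: 24, -490, -280, 6, -24, 8  ⇒  Σ = -756
Area = |Σ|/2 = 378.
Hole:
Σ = (14) + (58) + (-3) + (-41) = 28
Area = |Σ|/2 = 14.
Net area = 378 − 14 = 364.

364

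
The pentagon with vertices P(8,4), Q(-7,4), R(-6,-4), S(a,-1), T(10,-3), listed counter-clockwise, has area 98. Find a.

4

Write out the shoelace sum; only the two edges meeting at S involve a:
2·Area = [((-6)·(-1) − a·(-4)) + (a·(-3) − 10·(-1))] + 176
       = 1·a + 192 = 196
⇒ a = 4.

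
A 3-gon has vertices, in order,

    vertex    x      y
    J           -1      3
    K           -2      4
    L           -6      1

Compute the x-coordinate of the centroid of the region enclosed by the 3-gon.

-3

Apply the shoelace (surveyor's) formula. First the cross-terms c_i = x_i·y_{i+1} − x_{i+1}·y_i:
  2, 22, -17  ⇒  2A = 7, A = 3.5.
Then Σ (x_i + x_{i+1})·c_i = -63, so x̄ = -63 / (6·3.5) = -3.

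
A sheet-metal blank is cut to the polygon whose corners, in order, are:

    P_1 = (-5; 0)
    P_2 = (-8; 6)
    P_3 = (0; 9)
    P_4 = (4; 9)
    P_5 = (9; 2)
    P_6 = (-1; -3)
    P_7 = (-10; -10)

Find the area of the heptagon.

153

P_1→P_2: (-5)(6) − (-8)(0) = -30
P_2→P_3: (-8)(9) − (0)(6) = -72
P_3→P_4: (0)(9) − (4)(9) = -36
P_4→P_5: (4)(2) − (9)(9) = -73
P_5→P_6: (9)(-3) − (-1)(2) = -25
P_6→P_7: (-1)(-10) − (-10)(-3) = -20
P_7→P_1: (-10)(0) − (-5)(-10) = -50
Σ = -306
Area = |Σ|/2 = 153.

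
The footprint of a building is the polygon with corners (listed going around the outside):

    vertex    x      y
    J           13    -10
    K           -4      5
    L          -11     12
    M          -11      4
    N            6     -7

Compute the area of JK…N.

102

Apply the surveyor's formula: 2A = Σ (x_i·y_{i+1} − x_{i+1}·y_i), indices taken mod 5.
Σ = (25) + (7) + (88) + (53) + (31) = 204
Area = |Σ|/2 = 102.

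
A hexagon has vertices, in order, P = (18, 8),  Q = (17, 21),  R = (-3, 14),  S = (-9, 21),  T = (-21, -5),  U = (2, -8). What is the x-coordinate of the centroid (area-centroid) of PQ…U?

-109/165

Apply Gauss's area formula. First the cross-terms c_i = x_i·y_{i+1} − x_{i+1}·y_i:
  242, 301, 63, 486, 178, 160  ⇒  2A = 1430, A = 715.
Then Σ (x_i + x_{i+1})·c_i = -2834, so x̄ = -2834 / (6·715) = -109/165.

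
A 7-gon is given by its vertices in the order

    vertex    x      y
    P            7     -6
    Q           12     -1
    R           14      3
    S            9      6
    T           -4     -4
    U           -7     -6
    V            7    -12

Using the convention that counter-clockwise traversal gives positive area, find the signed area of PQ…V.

162

Apply the surveyor's formula: 2A = Σ (x_i·y_{i+1} − x_{i+1}·y_i), indices taken mod 7.
P→Q: (7)(-1) − (12)(-6) = 65
Q→R: (12)(3) − (14)(-1) = 50
R→S: (14)(6) − (9)(3) = 57
S→T: (9)(-4) − (-4)(6) = -12
T→U: (-4)(-6) − (-7)(-4) = -4
U→V: (-7)(-12) − (7)(-6) = 126
V→P: (7)(-6) − (7)(-12) = 42
Σ = 324
Signed area = Σ/2 = 162 (positive ⇒ counter-clockwise traversal).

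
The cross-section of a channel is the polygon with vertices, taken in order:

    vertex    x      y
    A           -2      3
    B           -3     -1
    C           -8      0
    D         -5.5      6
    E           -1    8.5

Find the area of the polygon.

35.875

Apply the shoelace (surveyor's) formula: 2A = Σ (x_i·y_{i+1} − x_{i+1}·y_i), indices taken mod 5.
Cross-terms: 11, -8, -48, -40.75, 14  ⇒  Σ = -71.75
Area = |Σ|/2 = 35.875.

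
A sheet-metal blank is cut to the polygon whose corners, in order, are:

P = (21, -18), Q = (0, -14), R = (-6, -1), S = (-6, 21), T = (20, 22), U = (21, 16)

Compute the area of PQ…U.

Apply the surveyor's formula: 2A = Σ (x_i·y_{i+1} − x_{i+1}·y_i), indices taken mod 6.
Cross-terms: -294, -84, -132, -552, -142, -714  ⇒  Σ = -1918
Area = |Σ|/2 = 959.

959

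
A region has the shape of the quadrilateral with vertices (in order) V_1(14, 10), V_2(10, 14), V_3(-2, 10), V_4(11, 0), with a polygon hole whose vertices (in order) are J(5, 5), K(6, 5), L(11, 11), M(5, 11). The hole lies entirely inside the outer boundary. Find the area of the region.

Outer boundary:
Apply the shoelace formula: 2A = Σ (x_i·y_{i+1} − x_{i+1}·y_i), indices taken mod 4.
Cross-terms: 96, 128, -110, 110  ⇒  Σ = 224
Area = |Σ|/2 = 112.
Hole:
Apply Gauss's area formula: 2A = Σ (x_i·y_{i+1} − x_{i+1}·y_i), indices taken mod 4.
Σ = (-5) + (11) + (66) + (-30) = 42
Area = |Σ|/2 = 21.
Net area = 112 − 21 = 91.

91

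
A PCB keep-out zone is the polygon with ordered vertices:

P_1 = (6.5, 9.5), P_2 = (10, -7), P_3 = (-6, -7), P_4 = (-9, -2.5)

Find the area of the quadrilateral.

P_1→P_2: (6.5)(-7) − (10)(9.5) = -140.5
P_2→P_3: (10)(-7) − (-6)(-7) = -112
P_3→P_4: (-6)(-2.5) − (-9)(-7) = -48
P_4→P_1: (-9)(9.5) − (6.5)(-2.5) = -69.25
Σ = -369.75
Area = |Σ|/2 = 184.875.

184.875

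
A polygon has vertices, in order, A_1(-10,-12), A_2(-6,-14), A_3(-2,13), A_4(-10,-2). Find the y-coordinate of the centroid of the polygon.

-397/147

Apply Gauss's area formula. First the cross-terms c_i = x_i·y_{i+1} − x_{i+1}·y_i:
  68, -106, 134, 100  ⇒  2A = 196, A = 98.
Then Σ (y_i + y_{i+1})·c_i = -1588, so ȳ = -1588 / (6·98) = -397/147.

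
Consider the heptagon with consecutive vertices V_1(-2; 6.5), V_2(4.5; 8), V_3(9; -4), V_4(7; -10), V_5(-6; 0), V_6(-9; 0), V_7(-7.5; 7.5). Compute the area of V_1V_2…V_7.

179.25

Apply the shoelace formula: 2A = Σ (x_i·y_{i+1} − x_{i+1}·y_i), indices taken mod 7.
Σ = (-45.25) + (-90) + (-62) + (-60) + (0) + (-67.5) + (-33.75) = -358.5
Area = |Σ|/2 = 179.25.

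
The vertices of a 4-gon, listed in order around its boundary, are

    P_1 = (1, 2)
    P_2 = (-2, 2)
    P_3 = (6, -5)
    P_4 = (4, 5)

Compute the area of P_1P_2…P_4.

28.5

Σ = (6) + (-2) + (50) + (3) = 57
Area = |Σ|/2 = 28.5.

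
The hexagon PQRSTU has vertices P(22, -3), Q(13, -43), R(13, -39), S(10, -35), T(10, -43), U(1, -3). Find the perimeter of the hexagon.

120

|PQ| = √((-9)² + (-40)²) = √1681 = 41
|QR| = √((0)² + (4)²) = √16 = 4
|RS| = √((-3)² + (4)²) = √25 = 5
|ST| = √((0)² + (-8)²) = √64 = 8
|TU| = √((-9)² + (40)²) = √1681 = 41
|UP| = √((21)² + (0)²) = √441 = 21
Perimeter = 41 + 4 + 5 + 8 + 41 + 21 = 120.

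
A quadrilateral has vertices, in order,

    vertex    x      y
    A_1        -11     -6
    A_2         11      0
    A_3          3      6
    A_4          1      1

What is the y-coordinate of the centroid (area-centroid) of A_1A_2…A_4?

-23/201

Apply the surveyor's formula. First the cross-terms c_i = x_i·y_{i+1} − x_{i+1}·y_i:
  66, 66, -3, 5  ⇒  2A = 134, A = 67.
Then Σ (y_i + y_{i+1})·c_i = -46, so ȳ = -46 / (6·67) = -23/201.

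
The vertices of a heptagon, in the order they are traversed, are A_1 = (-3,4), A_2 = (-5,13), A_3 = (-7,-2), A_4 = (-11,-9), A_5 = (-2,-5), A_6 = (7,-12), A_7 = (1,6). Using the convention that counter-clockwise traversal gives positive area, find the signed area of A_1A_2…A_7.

A_1→A_2: (-3)(13) − (-5)(4) = -19
A_2→A_3: (-5)(-2) − (-7)(13) = 101
A_3→A_4: (-7)(-9) − (-11)(-2) = 41
A_4→A_5: (-11)(-5) − (-2)(-9) = 37
A_5→A_6: (-2)(-12) − (7)(-5) = 59
A_6→A_7: (7)(6) − (1)(-12) = 54
A_7→A_1: (1)(4) − (-3)(6) = 22
Σ = 295
Signed area = Σ/2 = 147.5 (positive ⇒ counter-clockwise traversal).

147.5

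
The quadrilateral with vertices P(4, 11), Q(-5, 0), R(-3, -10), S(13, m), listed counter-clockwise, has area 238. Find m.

-14

Write out the shoelace sum; only the two edges meeting at S involve m:
2·Area = [((-3)·m − 13·(-10)) + (13·11 − 4·m)] + 105
       = -7·m + 378 = 476
⇒ m = -14.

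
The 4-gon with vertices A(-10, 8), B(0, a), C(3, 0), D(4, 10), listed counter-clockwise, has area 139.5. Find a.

-9

Write out the shoelace sum; only the two edges meeting at B involve a:
2·Area = [((-10)·a − 0·8) + (0·0 − 3·a)] + 162
       = -13·a + 162 = 279
⇒ a = -9.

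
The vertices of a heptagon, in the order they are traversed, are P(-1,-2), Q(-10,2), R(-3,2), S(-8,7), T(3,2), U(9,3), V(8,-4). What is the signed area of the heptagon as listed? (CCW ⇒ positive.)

Apply the shoelace formula: 2A = Σ (x_i·y_{i+1} − x_{i+1}·y_i), indices taken mod 7.
P→Q: (-1)(2) − (-10)(-2) = -22
Q→R: (-10)(2) − (-3)(2) = -14
R→S: (-3)(7) − (-8)(2) = -5
S→T: (-8)(2) − (3)(7) = -37
T→U: (3)(3) − (9)(2) = -9
U→V: (9)(-4) − (8)(3) = -60
V→P: (8)(-2) − (-1)(-4) = -20
Σ = -167
Signed area = Σ/2 = -83.5 (negative ⇒ clockwise traversal).

-83.5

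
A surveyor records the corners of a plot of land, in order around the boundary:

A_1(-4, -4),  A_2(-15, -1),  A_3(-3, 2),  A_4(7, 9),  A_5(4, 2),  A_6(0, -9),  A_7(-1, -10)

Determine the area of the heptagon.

Apply the shoelace formula: 2A = Σ (x_i·y_{i+1} − x_{i+1}·y_i), indices taken mod 7.
Σ = (-56) + (-33) + (-41) + (-22) + (-36) + (-9) + (-36) = -233
Area = |Σ|/2 = 116.5.

116.5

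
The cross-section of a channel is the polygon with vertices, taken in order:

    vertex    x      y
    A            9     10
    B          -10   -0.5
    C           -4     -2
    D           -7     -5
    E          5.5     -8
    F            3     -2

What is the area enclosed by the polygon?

Σ = (95.5) + (18) + (6) + (83.5) + (13) + (48) = 264
Area = |Σ|/2 = 132.

132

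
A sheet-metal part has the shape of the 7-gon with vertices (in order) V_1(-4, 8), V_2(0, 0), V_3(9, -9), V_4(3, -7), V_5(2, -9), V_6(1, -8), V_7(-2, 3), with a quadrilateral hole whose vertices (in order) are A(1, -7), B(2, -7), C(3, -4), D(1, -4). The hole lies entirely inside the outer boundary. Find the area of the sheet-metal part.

32

Outer boundary:
V_1→V_2: (-4)(0) − (0)(8) = 0
V_2→V_3: (0)(-9) − (9)(0) = 0
V_3→V_4: (9)(-7) − (3)(-9) = -36
V_4→V_5: (3)(-9) − (2)(-7) = -13
V_5→V_6: (2)(-8) − (1)(-9) = -7
V_6→V_7: (1)(3) − (-2)(-8) = -13
V_7→V_1: (-2)(8) − (-4)(3) = -4
Σ = -73
Area = |Σ|/2 = 36.5.
Hole:
Apply the surveyor's formula: 2A = Σ (x_i·y_{i+1} − x_{i+1}·y_i), indices taken mod 4.
Σ = (7) + (13) + (-8) + (-3) = 9
Area = |Σ|/2 = 4.5.
Net area = 36.5 − 4.5 = 32.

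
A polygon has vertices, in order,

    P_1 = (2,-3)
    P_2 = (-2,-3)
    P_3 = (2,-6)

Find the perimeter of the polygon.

12

|P_1P_2| = √((-4)² + (0)²) = √16 = 4
|P_2P_3| = √((4)² + (-3)²) = √25 = 5
|P_3P_1| = √((0)² + (3)²) = √9 = 3
Perimeter = 4 + 5 + 3 = 12.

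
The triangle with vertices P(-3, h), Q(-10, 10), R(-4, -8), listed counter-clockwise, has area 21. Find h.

Write out the shoelace sum; only the two edges meeting at P involve h:
2·Area = [((-4)·h − (-3)·(-8)) + ((-3)·10 − (-10)·h)] + 120
       = 6·h + 66 = 42
⇒ h = -4.

-4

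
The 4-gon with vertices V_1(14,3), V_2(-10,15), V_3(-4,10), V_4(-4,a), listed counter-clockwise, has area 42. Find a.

The doubled signed area Σ (x_i y_{i+1} − x_{i+1} y_i) is linear in a.
With a=0 it equals 228; the coefficient of a is -18 (from the two edges through V_4).
So -18·a + 228 = 2·42 = 84 ⇒ a = 8.

8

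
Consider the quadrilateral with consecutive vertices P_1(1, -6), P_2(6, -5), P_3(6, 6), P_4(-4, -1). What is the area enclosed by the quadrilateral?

Apply the shoelace (surveyor's) formula: 2A = Σ (x_i·y_{i+1} − x_{i+1}·y_i), indices taken mod 4.
Σ = (31) + (66) + (18) + (25) = 140
Area = |Σ|/2 = 70.

70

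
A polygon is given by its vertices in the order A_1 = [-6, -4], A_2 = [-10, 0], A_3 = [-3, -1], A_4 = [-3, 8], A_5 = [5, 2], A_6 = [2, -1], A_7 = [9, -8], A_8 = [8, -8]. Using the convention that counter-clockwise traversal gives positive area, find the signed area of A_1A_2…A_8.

Apply Gauss's area formula: 2A = Σ (x_i·y_{i+1} − x_{i+1}·y_i), indices taken mod 8.
Σ = (-40) + (10) + (-27) + (-46) + (-9) + (-7) + (-8) + (-80) = -207
Signed area = Σ/2 = -103.5 (negative ⇒ clockwise traversal).

-103.5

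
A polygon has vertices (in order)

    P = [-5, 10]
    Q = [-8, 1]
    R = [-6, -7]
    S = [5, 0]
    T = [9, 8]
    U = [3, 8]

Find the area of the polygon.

Apply Gauss's area formula: 2A = Σ (x_i·y_{i+1} − x_{i+1}·y_i), indices taken mod 6.
Cross-terms: 75, 62, 35, 40, 48, 70  ⇒  Σ = 330
Area = |Σ|/2 = 165.

165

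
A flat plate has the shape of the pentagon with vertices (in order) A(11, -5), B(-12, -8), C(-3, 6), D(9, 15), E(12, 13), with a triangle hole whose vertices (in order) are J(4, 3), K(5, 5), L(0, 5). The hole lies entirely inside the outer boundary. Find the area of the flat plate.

Outer boundary:
Apply Gauss's area formula: 2A = Σ (x_i·y_{i+1} − x_{i+1}·y_i), indices taken mod 5.
Σ = (-148) + (-96) + (-99) + (-63) + (-203) = -609
Area = |Σ|/2 = 304.5.
Hole:
Apply Gauss's area formula: 2A = Σ (x_i·y_{i+1} − x_{i+1}·y_i), indices taken mod 3.
Σ = (5) + (25) + (-20) = 10
Area = |Σ|/2 = 5.
Net area = 304.5 − 5 = 299.5.

299.5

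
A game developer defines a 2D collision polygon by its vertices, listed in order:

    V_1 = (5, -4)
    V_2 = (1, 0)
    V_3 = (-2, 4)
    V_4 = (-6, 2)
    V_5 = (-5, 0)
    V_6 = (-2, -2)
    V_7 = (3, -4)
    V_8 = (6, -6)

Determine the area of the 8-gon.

V_1→V_2: (5)(0) − (1)(-4) = 4
V_2→V_3: (1)(4) − (-2)(0) = 4
V_3→V_4: (-2)(2) − (-6)(4) = 20
V_4→V_5: (-6)(0) − (-5)(2) = 10
V_5→V_6: (-5)(-2) − (-2)(0) = 10
V_6→V_7: (-2)(-4) − (3)(-2) = 14
V_7→V_8: (3)(-6) − (6)(-4) = 6
V_8→V_1: (6)(-4) − (5)(-6) = 6
Σ = 74
Area = |Σ|/2 = 37.

37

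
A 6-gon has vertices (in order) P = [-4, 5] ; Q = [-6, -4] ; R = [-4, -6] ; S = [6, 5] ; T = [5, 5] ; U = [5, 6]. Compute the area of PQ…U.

P→Q: (-4)(-4) − (-6)(5) = 46
Q→R: (-6)(-6) − (-4)(-4) = 20
R→S: (-4)(5) − (6)(-6) = 16
S→T: (6)(5) − (5)(5) = 5
T→U: (5)(6) − (5)(5) = 5
U→P: (5)(5) − (-4)(6) = 49
Σ = 141
Area = |Σ|/2 = 70.5.

70.5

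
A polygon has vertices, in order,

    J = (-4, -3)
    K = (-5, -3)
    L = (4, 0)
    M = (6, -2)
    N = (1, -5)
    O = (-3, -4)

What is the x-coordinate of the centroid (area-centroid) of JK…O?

Apply the shoelace (surveyor's) formula. First the cross-terms c_i = x_i·y_{i+1} − x_{i+1}·y_i:
  -3, 12, -8, -28, -19, -7  ⇒  2A = -53, A = -26.5.
Then Σ (x_i + x_{i+1})·c_i = -174, so x̄ = -174 / (6·(-26.5)) = 58/53.

58/53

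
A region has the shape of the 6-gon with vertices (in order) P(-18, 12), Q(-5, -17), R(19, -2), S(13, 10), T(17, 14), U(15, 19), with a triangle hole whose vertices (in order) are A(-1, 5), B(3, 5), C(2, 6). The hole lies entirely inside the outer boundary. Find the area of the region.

Outer boundary:
Apply the shoelace formula: 2A = Σ (x_i·y_{i+1} − x_{i+1}·y_i), indices taken mod 6.
Σ = (366) + (333) + (216) + (12) + (113) + (522) = 1562
Area = |Σ|/2 = 781.
Hole:
Apply Gauss's area formula: 2A = Σ (x_i·y_{i+1} − x_{i+1}·y_i), indices taken mod 3.
Σ = (-20) + (8) + (16) = 4
Area = |Σ|/2 = 2.
Net area = 781 − 2 = 779.

779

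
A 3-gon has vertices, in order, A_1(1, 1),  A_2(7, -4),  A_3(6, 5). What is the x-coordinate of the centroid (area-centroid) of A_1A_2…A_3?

14/3

Apply Gauss's area formula. First the cross-terms c_i = x_i·y_{i+1} − x_{i+1}·y_i:
  -11, 59, 1  ⇒  2A = 49, A = 24.5.
Then Σ (x_i + x_{i+1})·c_i = 686, so x̄ = 686 / (6·24.5) = 14/3.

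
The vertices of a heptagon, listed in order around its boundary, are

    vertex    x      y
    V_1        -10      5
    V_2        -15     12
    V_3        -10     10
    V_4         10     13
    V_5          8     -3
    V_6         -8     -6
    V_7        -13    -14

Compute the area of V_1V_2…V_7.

341

Apply Gauss's area formula: 2A = Σ (x_i·y_{i+1} − x_{i+1}·y_i), indices taken mod 7.
V_1→V_2: (-10)(12) − (-15)(5) = -45
V_2→V_3: (-15)(10) − (-10)(12) = -30
V_3→V_4: (-10)(13) − (10)(10) = -230
V_4→V_5: (10)(-3) − (8)(13) = -134
V_5→V_6: (8)(-6) − (-8)(-3) = -72
V_6→V_7: (-8)(-14) − (-13)(-6) = 34
V_7→V_1: (-13)(5) − (-10)(-14) = -205
Σ = -682
Area = |Σ|/2 = 341.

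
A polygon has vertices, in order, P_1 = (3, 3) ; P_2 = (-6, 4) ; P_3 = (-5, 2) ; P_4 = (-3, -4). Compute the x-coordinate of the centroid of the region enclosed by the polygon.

-386/201

Apply the surveyor's formula. First the cross-terms c_i = x_i·y_{i+1} − x_{i+1}·y_i:
  30, 8, 26, 3  ⇒  2A = 67, A = 33.5.
Then Σ (x_i + x_{i+1})·c_i = -386, so x̄ = -386 / (6·33.5) = -386/201.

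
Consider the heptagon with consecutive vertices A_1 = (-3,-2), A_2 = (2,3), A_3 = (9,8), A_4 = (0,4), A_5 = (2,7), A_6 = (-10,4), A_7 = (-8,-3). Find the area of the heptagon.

79.5

Apply Gauss's area formula: 2A = Σ (x_i·y_{i+1} − x_{i+1}·y_i), indices taken mod 7.
Cross-terms: -5, -11, 36, -8, 78, 62, 7  ⇒  Σ = 159
Area = |Σ|/2 = 79.5.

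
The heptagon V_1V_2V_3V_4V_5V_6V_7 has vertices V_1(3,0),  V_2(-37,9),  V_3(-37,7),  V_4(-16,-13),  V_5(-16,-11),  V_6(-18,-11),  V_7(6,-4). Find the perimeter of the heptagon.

106

|V_1V_2| = √((-40)² + (9)²) = √1681 = 41
|V_2V_3| = √((0)² + (-2)²) = √4 = 2
|V_3V_4| = √((21)² + (-20)²) = √841 = 29
|V_4V_5| = √((0)² + (2)²) = √4 = 2
|V_5V_6| = √((-2)² + (0)²) = √4 = 2
|V_6V_7| = √((24)² + (7)²) = √625 = 25
|V_7V_1| = √((-3)² + (4)²) = √25 = 5
Perimeter = 41 + 2 + 29 + 2 + 2 + 25 + 5 = 106.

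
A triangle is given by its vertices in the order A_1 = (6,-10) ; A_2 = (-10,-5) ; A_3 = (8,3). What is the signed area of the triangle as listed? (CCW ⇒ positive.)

-109

Apply the surveyor's formula: 2A = Σ (x_i·y_{i+1} − x_{i+1}·y_i), indices taken mod 3.
A_1→A_2: (6)(-5) − (-10)(-10) = -130
A_2→A_3: (-10)(3) − (8)(-5) = 10
A_3→A_1: (8)(-10) − (6)(3) = -98
Σ = -218
Signed area = Σ/2 = -109 (negative ⇒ clockwise traversal).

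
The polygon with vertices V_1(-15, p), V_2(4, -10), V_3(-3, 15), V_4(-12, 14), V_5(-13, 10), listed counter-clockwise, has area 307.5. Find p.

-5

Write out the shoelace sum; only the two edges meeting at V_1 involve p:
2·Area = [((-13)·p − (-15)·10) + ((-15)·(-10) − 4·p)] + 230
       = -17·p + 530 = 615
⇒ p = -5.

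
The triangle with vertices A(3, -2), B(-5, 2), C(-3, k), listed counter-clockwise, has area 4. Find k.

0

The doubled signed area Σ (x_i y_{i+1} − x_{i+1} y_i) is linear in k.
With k=0 it equals 8; the coefficient of k is -8 (from the two edges through C).
So -8·k + 8 = 2·4 = 8 ⇒ k = 0.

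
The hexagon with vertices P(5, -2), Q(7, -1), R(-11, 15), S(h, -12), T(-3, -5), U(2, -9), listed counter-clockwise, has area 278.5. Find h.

The doubled signed area Σ (x_i y_{i+1} − x_{i+1} y_i) is linear in h.
With h=0 it equals 277; the coefficient of h is -20 (from the two edges through S).
So -20·h + 277 = 2·278.5 = 557 ⇒ h = -14.

-14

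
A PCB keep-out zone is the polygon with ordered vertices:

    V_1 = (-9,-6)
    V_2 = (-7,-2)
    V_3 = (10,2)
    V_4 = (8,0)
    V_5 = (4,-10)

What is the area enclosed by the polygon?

114

Cross-terms: -24, 6, -16, -80, -114  ⇒  Σ = -228
Area = |Σ|/2 = 114.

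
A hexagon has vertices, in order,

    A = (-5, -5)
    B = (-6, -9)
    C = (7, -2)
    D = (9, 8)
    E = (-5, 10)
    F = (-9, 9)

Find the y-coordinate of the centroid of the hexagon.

Apply Gauss's area formula. First the cross-terms c_i = x_i·y_{i+1} − x_{i+1}·y_i:
  15, 75, 74, 130, 45, 90  ⇒  2A = 429, A = 214.5.
Then Σ (y_i + y_{i+1})·c_i = 2964, so ȳ = 2964 / (6·214.5) = 76/33.

76/33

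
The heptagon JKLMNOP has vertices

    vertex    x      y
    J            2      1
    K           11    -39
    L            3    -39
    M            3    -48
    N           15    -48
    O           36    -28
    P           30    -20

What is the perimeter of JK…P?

|JK| = √((9)² + (-40)²) = √1681 = 41
|KL| = √((-8)² + (0)²) = √64 = 8
|LM| = √((0)² + (-9)²) = √81 = 9
|MN| = √((12)² + (0)²) = √144 = 12
|NO| = √((21)² + (20)²) = √841 = 29
|OP| = √((-6)² + (8)²) = √100 = 10
|PJ| = √((-28)² + (21)²) = √1225 = 35
Perimeter = 41 + 8 + 9 + 12 + 29 + 10 + 35 = 144.

144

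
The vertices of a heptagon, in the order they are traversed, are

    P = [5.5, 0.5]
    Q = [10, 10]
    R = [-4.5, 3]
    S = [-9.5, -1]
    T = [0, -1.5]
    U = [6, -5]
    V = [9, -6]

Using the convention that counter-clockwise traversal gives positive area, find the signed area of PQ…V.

Apply the shoelace formula: 2A = Σ (x_i·y_{i+1} − x_{i+1}·y_i), indices taken mod 7.
Σ = (50) + (75) + (33) + (14.25) + (9) + (9) + (37.5) = 227.75
Signed area = Σ/2 = 113.875 (positive ⇒ counter-clockwise traversal).

113.875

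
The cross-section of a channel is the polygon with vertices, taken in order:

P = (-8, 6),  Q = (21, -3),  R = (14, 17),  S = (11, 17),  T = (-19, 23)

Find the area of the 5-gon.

Σ = (-102) + (399) + (51) + (576) + (70) = 994
Area = |Σ|/2 = 497.

497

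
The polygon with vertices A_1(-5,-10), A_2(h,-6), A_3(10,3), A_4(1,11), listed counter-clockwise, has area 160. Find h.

6

Write out the shoelace sum; only the two edges meeting at A_2 involve h:
2·Area = [((-5)·(-6) − h·(-10)) + (h·3 − 10·(-6))] + 152
       = 13·h + 242 = 320
⇒ h = 6.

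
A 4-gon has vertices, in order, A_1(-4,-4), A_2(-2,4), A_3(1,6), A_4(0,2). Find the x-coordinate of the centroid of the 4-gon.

-13/9

Apply the shoelace (surveyor's) formula. First the cross-terms c_i = x_i·y_{i+1} − x_{i+1}·y_i:
  -24, -16, 2, 8  ⇒  2A = -30, A = -15.
Then Σ (x_i + x_{i+1})·c_i = 130, so x̄ = 130 / (6·(-15)) = -13/9.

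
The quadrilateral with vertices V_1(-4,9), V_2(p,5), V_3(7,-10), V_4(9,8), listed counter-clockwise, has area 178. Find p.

-8

The doubled signed area Σ (x_i y_{i+1} − x_{i+1} y_i) is linear in p.
With p=0 it equals 204; the coefficient of p is -19 (from the two edges through V_2).
So -19·p + 204 = 2·178 = 356 ⇒ p = -8.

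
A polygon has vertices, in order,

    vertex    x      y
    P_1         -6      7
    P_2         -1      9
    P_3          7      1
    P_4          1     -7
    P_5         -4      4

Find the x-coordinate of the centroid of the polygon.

49/81

Apply the surveyor's formula. First the cross-terms c_i = x_i·y_{i+1} − x_{i+1}·y_i:
  -47, -64, -50, -24, -4  ⇒  2A = -189, A = -94.5.
Then Σ (x_i + x_{i+1})·c_i = -343, so x̄ = -343 / (6·(-94.5)) = 49/81.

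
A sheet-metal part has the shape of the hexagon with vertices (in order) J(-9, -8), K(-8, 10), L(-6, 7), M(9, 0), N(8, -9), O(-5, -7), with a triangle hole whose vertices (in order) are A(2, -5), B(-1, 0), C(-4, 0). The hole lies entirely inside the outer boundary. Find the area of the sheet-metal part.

Outer boundary:
Σ = (-154) + (4) + (-63) + (-81) + (-101) + (-23) = -418
Area = |Σ|/2 = 209.
Hole:
Apply Gauss's area formula: 2A = Σ (x_i·y_{i+1} − x_{i+1}·y_i), indices taken mod 3.
Cross-terms: -5, 0, 20  ⇒  Σ = 15
Area = |Σ|/2 = 7.5.
Net area = 209 − 7.5 = 201.5.

201.5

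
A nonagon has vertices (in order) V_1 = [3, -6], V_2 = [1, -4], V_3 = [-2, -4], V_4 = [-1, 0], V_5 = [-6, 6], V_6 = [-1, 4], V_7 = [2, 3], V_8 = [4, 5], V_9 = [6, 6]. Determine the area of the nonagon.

59.5

Apply the shoelace formula: 2A = Σ (x_i·y_{i+1} − x_{i+1}·y_i), indices taken mod 9.
V_1→V_2: (3)(-4) − (1)(-6) = -6
V_2→V_3: (1)(-4) − (-2)(-4) = -12
V_3→V_4: (-2)(0) − (-1)(-4) = -4
V_4→V_5: (-1)(6) − (-6)(0) = -6
V_5→V_6: (-6)(4) − (-1)(6) = -18
V_6→V_7: (-1)(3) − (2)(4) = -11
V_7→V_8: (2)(5) − (4)(3) = -2
V_8→V_9: (4)(6) − (6)(5) = -6
V_9→V_1: (6)(-6) − (3)(6) = -54
Σ = -119
Area = |Σ|/2 = 59.5.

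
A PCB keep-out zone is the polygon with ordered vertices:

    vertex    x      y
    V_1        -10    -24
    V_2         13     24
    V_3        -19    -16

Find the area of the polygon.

308

V_1→V_2: (-10)(24) − (13)(-24) = 72
V_2→V_3: (13)(-16) − (-19)(24) = 248
V_3→V_1: (-19)(-24) − (-10)(-16) = 296
Σ = 616
Area = |Σ|/2 = 308.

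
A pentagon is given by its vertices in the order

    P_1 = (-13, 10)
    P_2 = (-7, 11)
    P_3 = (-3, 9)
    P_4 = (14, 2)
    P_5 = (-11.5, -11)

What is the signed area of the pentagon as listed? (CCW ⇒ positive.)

-312

Apply the surveyor's formula: 2A = Σ (x_i·y_{i+1} − x_{i+1}·y_i), indices taken mod 5.
Σ = (-73) + (-30) + (-132) + (-131) + (-258) = -624
Signed area = Σ/2 = -312 (negative ⇒ clockwise traversal).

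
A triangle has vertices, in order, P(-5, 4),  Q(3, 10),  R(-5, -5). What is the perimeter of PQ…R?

36

|PQ| = √((8)² + (6)²) = √100 = 10
|QR| = √((-8)² + (-15)²) = √289 = 17
|RP| = √((0)² + (9)²) = √81 = 9
Perimeter = 10 + 17 + 9 = 36.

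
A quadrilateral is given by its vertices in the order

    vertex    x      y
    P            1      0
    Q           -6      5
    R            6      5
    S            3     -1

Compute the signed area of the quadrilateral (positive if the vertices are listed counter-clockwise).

-37.5

Cross-terms: 5, -60, -21, 1  ⇒  Σ = -75
Signed area = Σ/2 = -37.5 (negative ⇒ clockwise traversal).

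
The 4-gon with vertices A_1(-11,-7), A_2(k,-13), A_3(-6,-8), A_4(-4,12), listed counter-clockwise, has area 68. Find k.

Write out the shoelace sum; only the two edges meeting at A_2 involve k:
2·Area = [((-11)·(-13) − k·(-7)) + (k·(-8) − (-6)·(-13))] + 56
       = -1·k + 121 = 136
⇒ k = -15.

-15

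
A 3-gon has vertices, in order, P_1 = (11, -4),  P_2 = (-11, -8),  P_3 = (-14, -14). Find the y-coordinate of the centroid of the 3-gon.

Apply Gauss's area formula. First the cross-terms c_i = x_i·y_{i+1} − x_{i+1}·y_i:
  -132, 42, 210  ⇒  2A = 120, A = 60.
Then Σ (y_i + y_{i+1})·c_i = -3120, so ȳ = -3120 / (6·60) = -26/3.

-26/3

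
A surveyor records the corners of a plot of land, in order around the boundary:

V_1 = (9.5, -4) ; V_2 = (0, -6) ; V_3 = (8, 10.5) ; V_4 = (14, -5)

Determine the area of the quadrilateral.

102.25

Σ = (-57) + (48) + (-187) + (-8.5) = -204.5
Area = |Σ|/2 = 102.25.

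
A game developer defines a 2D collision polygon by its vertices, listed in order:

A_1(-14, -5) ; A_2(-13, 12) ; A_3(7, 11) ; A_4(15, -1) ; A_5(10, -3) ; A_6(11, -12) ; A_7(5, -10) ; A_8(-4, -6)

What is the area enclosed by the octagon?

Σ = (-233) + (-227) + (-172) + (-35) + (-87) + (-50) + (-70) + (-64) = -938
Area = |Σ|/2 = 469.

469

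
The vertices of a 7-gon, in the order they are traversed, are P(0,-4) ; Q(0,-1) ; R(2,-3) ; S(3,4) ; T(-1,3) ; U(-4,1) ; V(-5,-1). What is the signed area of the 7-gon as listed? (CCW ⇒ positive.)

Apply Gauss's area formula: 2A = Σ (x_i·y_{i+1} − x_{i+1}·y_i), indices taken mod 7.
Cross-terms: 0, 2, 17, 13, 11, 9, 20  ⇒  Σ = 72
Signed area = Σ/2 = 36 (positive ⇒ counter-clockwise traversal).

36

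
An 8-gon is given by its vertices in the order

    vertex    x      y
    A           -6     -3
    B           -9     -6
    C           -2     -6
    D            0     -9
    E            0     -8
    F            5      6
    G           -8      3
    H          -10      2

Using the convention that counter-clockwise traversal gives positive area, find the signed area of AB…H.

114

Apply the shoelace formula: 2A = Σ (x_i·y_{i+1} − x_{i+1}·y_i), indices taken mod 8.
A→B: (-6)(-6) − (-9)(-3) = 9
B→C: (-9)(-6) − (-2)(-6) = 42
C→D: (-2)(-9) − (0)(-6) = 18
D→E: (0)(-8) − (0)(-9) = 0
E→F: (0)(6) − (5)(-8) = 40
F→G: (5)(3) − (-8)(6) = 63
G→H: (-8)(2) − (-10)(3) = 14
H→A: (-10)(-3) − (-6)(2) = 42
Σ = 228
Signed area = Σ/2 = 114 (positive ⇒ counter-clockwise traversal).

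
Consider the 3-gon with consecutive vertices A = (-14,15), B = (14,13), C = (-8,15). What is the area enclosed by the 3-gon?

Σ = (-392) + (314) + (90) = 12
Area = |Σ|/2 = 6.

6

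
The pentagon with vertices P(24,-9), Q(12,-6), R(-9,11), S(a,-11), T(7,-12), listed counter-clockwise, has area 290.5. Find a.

Write out the shoelace sum; only the two edges meeting at S involve a:
2·Area = [((-9)·(-11) − a·11) + (a·(-12) − 7·(-11))] + 267
       = -23·a + 443 = 581
⇒ a = -6.

-6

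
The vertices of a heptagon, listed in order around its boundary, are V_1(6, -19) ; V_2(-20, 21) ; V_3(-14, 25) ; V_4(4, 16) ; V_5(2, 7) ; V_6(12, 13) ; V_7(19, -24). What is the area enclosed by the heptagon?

799

Apply Gauss's area formula: 2A = Σ (x_i·y_{i+1} − x_{i+1}·y_i), indices taken mod 7.
Σ = (-254) + (-206) + (-324) + (-4) + (-58) + (-535) + (-217) = -1598
Area = |Σ|/2 = 799.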